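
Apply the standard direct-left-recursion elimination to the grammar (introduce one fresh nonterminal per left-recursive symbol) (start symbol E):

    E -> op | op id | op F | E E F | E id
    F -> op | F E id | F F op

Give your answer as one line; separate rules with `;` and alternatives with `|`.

E, F are directly left-recursive.
For E: α = {E F, id}, β = {op, op id, op F}. Rewrite as E → β E' and E' → α E' | ε.
For F: α = {E id, F op}, β = {op}. Rewrite as F → β F' and F' → α F' | ε.

E -> op E' | op id E' | op F E'; F -> op F'; E' -> E F E' | id E' | ε; F' -> E id F' | F op F' | ε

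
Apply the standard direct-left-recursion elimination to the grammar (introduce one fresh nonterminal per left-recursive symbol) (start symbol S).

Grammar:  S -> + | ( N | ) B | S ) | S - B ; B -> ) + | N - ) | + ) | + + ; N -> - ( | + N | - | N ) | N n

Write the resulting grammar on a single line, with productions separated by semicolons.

S -> + S' | ( N S' | ) B S'; B -> ) + | N - ) | + ) | + +; N -> - ( N' | + N N' | - N'; S' -> ) S' | - B S' | ε; N' -> ) N' | n N' | ε

Directly left-recursive nonterminals: S, N.
For S: α = {), - B}, β = {+, ( N, ) B}. Rewrite as S → β S' and S' → α S' | ε.
For N: α = {), n}, β = {- (, + N, -}. Rewrite as N → β N' and N' → α N' | ε.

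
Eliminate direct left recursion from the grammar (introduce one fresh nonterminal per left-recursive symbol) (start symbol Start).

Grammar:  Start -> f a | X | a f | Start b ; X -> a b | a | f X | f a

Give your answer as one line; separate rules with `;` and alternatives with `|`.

Directly left-recursive nonterminal: Start.
For Start: α = {b}, β = {f a, X, a f}. Rewrite as Start → β Start1 and Start1 → α Start1 | ε.

Start -> f a Start1 | X Start1 | a f Start1; X -> a b | a | f X | f a; Start1 -> b Start1 | ε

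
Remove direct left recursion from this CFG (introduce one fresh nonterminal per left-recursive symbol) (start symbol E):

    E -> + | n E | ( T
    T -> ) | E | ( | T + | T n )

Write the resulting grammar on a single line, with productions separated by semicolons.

E -> + | n E | ( T; T -> ) T' | E T' | ( T'; T' -> + T' | n ) T' | ε

T is directly left-recursive.
For T: α = {+, n )}, β = {), E, (}. Rewrite as T → β T' and T' → α T' | ε.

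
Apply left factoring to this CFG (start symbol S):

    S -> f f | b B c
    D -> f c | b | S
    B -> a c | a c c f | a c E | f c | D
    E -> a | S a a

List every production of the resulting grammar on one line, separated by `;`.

S -> f f | b B c; D -> f c | b | S; B -> f c | D | a c B'; E -> a | S a a; B' -> ε | c f | E

B has alternatives sharing prefix 'a c': factor to B → a c B' with B' → ε | c f | E.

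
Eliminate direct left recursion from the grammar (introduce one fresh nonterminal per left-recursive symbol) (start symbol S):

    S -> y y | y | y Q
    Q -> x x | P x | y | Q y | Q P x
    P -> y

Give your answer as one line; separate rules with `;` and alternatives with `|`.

S -> y y | y | y Q; Q -> x x Q' | P x Q' | y Q'; P -> y; Q' -> y Q' | P x Q' | ε

Q is directly left-recursive.
For Q: α = {y, P x}, β = {x x, P x, y}. Rewrite as Q → β Q' and Q' → α Q' | ε.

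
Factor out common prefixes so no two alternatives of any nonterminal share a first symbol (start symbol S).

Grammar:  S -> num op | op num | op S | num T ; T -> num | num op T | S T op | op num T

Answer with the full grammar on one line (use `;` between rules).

S has alternatives sharing prefix 'num': factor to S → num S' with S' → op | T.
S has alternatives sharing prefix 'op': factor to S → op S'' with S'' → num | S.
T has alternatives sharing prefix 'num': factor to T → num T' with T' → ε | op T.

S -> num S' | op S''; T -> S T op | op num T | num T'; S' -> op | T; S'' -> num | S; T' -> eps | op T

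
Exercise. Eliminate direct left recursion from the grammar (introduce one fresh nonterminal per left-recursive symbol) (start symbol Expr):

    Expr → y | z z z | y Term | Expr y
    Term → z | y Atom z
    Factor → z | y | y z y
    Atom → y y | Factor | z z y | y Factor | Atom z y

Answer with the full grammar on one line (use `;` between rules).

Expr → y Expr1 | z z z Expr1 | y Term Expr1; Term → z | y Atom z; Factor → z | y | y z y; Atom → y y Atom1 | Factor Atom1 | z z y Atom1 | y Factor Atom1; Expr1 → y Expr1 | eps; Atom1 → z y Atom1 | eps

Left recursion appears on Expr, Atom.
For Expr: α = {y}, β = {y, z z z, y Term}. Rewrite as Expr → β Expr1 and Expr1 → α Expr1 | ε.
For Atom: α = {z y}, β = {y y, Factor, z z y, y Factor}. Rewrite as Atom → β Atom1 and Atom1 → α Atom1 | ε.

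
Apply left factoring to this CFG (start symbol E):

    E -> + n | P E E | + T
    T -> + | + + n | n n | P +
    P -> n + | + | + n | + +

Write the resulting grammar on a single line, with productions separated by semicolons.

E has alternatives sharing prefix '+': factor to E → + E' with E' → n | T.
T has alternatives sharing prefix '+': factor to T → + T' with T' → ε | + n.
P has alternatives sharing prefix '+': factor to P → + P' with P' → ε | n | +.

E -> P E E | + E'; T -> n n | P + | + T'; P -> n + | + P'; E' -> n | T; T' -> ε | + n; P' -> ε | n | +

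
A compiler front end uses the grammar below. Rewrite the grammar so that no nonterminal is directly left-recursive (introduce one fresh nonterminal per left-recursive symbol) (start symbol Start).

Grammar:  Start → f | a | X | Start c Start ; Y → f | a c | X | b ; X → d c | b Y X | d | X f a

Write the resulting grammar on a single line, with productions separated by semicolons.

Start → f Start1 | a Start1 | X Start1; Y → f | a c | X | b; X → d c X1 | b Y X X1 | d X1; Start1 → c Start Start1 | epsilon; X1 → f a X1 | epsilon

Directly left-recursive nonterminals: Start, X.
For Start: α = {c Start}, β = {f, a, X}. Rewrite as Start → β Start1 and Start1 → α Start1 | ε.
For X: α = {f a}, β = {d c, b Y X, d}. Rewrite as X → β X1 and X1 → α X1 | ε.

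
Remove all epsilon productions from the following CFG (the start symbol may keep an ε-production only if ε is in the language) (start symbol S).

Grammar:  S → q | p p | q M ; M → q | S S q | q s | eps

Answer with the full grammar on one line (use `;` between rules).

Nullable set = {M}.
ε ∉ L(G), so no ε-production is kept.

S → q | p p | q M; M → q | S S q | q s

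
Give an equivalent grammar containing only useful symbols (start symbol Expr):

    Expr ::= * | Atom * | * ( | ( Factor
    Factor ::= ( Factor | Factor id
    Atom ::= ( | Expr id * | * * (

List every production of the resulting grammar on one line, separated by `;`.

Generating nonterminals: {Atom, Expr}.
Reachable from Expr after that: {Atom, Expr}.
Removed useless symbols: {Factor} and every production mentioning them.

Expr ::= * | Atom * | * (; Atom ::= ( | Expr id * | * * (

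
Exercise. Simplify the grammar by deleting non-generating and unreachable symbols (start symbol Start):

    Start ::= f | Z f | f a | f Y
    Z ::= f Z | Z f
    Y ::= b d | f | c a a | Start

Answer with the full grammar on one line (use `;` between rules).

Start ::= f | f a | f Y; Y ::= b d | f | c a a | Start

Generating nonterminals: {Start, Y}.
Reachable from Start after that: {Start, Y}.
Removed useless symbols: {Z} and every production mentioning them.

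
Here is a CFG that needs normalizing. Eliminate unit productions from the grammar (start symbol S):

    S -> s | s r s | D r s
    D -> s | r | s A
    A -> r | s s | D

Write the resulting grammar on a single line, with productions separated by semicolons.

Unit pairs: A ⇒* {D}.
Replace each nonterminal's rules with the union of the non-unit rules of every nonterminal it unit-derives.

S -> s | s r s | D r s; D -> s | r | s A; A -> s | r | s A | s s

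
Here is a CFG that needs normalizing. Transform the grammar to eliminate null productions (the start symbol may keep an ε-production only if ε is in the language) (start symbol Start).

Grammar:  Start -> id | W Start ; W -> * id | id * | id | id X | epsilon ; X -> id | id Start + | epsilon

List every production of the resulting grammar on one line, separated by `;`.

The nullable symbols are {W, X}.
ε ∉ L(G), so no ε-production is kept.

Start -> id | W Start; W -> * id | id * | id | id X; X -> id | id Start +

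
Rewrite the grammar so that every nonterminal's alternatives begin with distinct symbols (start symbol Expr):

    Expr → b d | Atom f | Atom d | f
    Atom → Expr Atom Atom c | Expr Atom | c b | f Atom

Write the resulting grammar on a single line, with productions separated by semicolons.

Expr has alternatives sharing prefix 'Atom': factor to Expr → Atom Expr1 with Expr1 → f | d.
Atom has alternatives sharing prefix 'Expr Atom': factor to Atom → Expr Atom Atom1 with Atom1 → Atom c | ε.

Expr → b d | f | Atom Expr1; Atom → c b | f Atom | Expr Atom Atom1; Expr1 → f | d; Atom1 → Atom c | epsilon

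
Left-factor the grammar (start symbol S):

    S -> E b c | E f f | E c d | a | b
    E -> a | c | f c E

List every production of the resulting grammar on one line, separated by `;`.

S -> a | b | E S'; E -> a | c | f c E; S' -> b c | f f | c d

S has alternatives sharing prefix 'E': factor to S → E S' with S' → b c | f f | c d.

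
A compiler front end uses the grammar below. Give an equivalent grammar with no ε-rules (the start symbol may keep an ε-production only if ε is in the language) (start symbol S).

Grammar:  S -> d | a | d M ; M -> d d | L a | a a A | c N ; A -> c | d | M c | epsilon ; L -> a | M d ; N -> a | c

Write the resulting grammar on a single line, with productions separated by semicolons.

S -> d | a | d M; M -> d d | L a | a a A | a a | c N; A -> c | d | M c; L -> a | M d; N -> a | c

The nullable symbols are {A}.
ε ∉ L(G), so no ε-production is kept.
For each production, add variants omitting each subset of nullable occurrences: M → a a A gives a a A | a a.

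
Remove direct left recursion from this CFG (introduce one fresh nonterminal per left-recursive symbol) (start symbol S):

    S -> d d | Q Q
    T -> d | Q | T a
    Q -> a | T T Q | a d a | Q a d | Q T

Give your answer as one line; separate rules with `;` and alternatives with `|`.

S -> d d | Q Q; T -> d T' | Q T'; Q -> a Q' | T T Q Q' | a d a Q'; T' -> a T' | ε; Q' -> a d Q' | T Q' | ε

Directly left-recursive nonterminals: T, Q.
For T: α = {a}, β = {d, Q}. Rewrite as T → β T' and T' → α T' | ε.
For Q: α = {a d, T}, β = {a, T T Q, a d a}. Rewrite as Q → β Q' and Q' → α Q' | ε.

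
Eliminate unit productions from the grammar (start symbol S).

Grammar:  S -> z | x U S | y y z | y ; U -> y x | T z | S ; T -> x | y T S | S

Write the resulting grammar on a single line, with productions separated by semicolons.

S -> z | x U S | y y z | y; U -> y x | T z | z | x U S | y y z | y; T -> z | x U S | y y z | y | x | y T S

Unit pairs: T ⇒* {S}; U ⇒* {S}.
For every A with A ⇒* B via unit rules, add B's non-unit alternatives to A; then delete every rule of the form X → Y.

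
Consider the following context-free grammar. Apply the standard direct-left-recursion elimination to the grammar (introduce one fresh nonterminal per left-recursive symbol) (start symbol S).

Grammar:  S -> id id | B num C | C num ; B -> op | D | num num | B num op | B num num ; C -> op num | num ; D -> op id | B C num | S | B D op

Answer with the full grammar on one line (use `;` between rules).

Directly left-recursive nonterminal: B.
For B: α = {num op, num num}, β = {op, D, num num}. Rewrite as B → β B' and B' → α B' | ε.

S -> id id | B num C | C num; B -> op B' | D B' | num num B'; C -> op num | num; D -> op id | B C num | S | B D op; B' -> num op B' | num num B' | epsilon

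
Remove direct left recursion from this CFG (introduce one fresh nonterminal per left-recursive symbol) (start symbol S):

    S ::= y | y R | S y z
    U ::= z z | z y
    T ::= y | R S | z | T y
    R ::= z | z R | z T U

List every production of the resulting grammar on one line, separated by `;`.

S ::= y S' | y R S'; U ::= z z | z y; T ::= y T' | R S T' | z T'; R ::= z | z R | z T U; S' ::= y z S' | ε; T' ::= y T' | ε

Directly left-recursive nonterminals: S, T.
For S: α = {y z}, β = {y, y R}. Rewrite as S → β S' and S' → α S' | ε.
For T: α = {y}, β = {y, R S, z}. Rewrite as T → β T' and T' → α T' | ε.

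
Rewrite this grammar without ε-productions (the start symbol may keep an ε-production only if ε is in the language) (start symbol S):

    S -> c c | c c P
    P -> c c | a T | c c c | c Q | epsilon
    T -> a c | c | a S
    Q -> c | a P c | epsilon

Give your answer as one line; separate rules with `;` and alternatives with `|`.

S -> c c | c c P; P -> c c | a T | c c c | c Q | c; T -> a c | c | a S; Q -> c | a P c | a c

The nullable symbols are {P, Q}.
ε ∉ L(G), so no ε-production is kept.
Expand every rule over subsets of its nullable positions: P → c Q gives c Q | c. Q → a P c gives a P c | a c.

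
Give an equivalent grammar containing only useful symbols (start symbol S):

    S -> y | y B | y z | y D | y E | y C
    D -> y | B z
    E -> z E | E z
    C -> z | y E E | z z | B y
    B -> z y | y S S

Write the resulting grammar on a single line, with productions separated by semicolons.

S -> y | y B | y z | y D | y C; D -> y | B z; C -> z | z z | B y; B -> z y | y S S

Generating nonterminals: {B, C, D, S}.
Reachable from S after that: {B, C, D, S}.
Removed useless symbols: {E} and every production mentioning them.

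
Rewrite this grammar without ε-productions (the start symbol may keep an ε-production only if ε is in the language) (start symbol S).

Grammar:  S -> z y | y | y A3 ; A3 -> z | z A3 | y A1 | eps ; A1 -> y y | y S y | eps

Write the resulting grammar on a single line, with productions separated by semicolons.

Nullable set = {A1, A3}.
ε ∉ L(G), so no ε-production is kept.
Add the nullable-subset variants: A3 → y A1 gives y A1 | y.

S -> z y | y | y A3; A3 -> z | z A3 | y A1 | y; A1 -> y y | y S y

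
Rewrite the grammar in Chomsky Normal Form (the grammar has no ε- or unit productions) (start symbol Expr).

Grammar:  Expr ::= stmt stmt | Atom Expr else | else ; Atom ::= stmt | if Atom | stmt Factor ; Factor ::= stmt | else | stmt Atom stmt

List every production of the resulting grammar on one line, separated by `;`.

Introduce a nonterminal for each terminal appearing in a rule of length ≥ 2: X1 → stmt, X2 → else, X3 → if.
Binarize each right-hand side of length ≥ 3 by chaining fresh nonterminals (Y1, Y2, …): affected rules were Expr → Atom Expr X2; Factor → X1 Atom X1.

Expr ::= X1 X1 | Atom Y1 | else; Atom ::= stmt | X3 Atom | X1 Factor; Factor ::= stmt | else | X1 Y2; X1 ::= stmt; X2 ::= else; X3 ::= if; Y1 ::= Expr X2; Y2 ::= Atom X1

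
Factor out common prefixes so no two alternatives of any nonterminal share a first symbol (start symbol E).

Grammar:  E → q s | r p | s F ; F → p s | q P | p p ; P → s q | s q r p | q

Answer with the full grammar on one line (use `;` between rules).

E → q s | r p | s F; F → q P | p F'; P → q | s q P'; F' → s | p; P' → ε | r p

F has alternatives sharing prefix 'p': factor to F → p F' with F' → s | p.
P has alternatives sharing prefix 's q': factor to P → s q P' with P' → ε | r p.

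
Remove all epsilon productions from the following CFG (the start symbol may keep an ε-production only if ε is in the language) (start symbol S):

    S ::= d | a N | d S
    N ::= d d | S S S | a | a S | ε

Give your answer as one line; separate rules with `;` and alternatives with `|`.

Nullable set = {N}.
ε ∉ L(G), so no ε-production is kept.
For each production, add variants omitting each subset of nullable occurrences: S → a N gives a N | a.

S ::= d | a N | a | d S; N ::= d d | S S S | a | a S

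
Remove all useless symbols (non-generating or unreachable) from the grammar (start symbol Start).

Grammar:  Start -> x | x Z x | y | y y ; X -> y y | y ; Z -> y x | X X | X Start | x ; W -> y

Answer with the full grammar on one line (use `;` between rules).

Start -> x | x Z x | y | y y; X -> y y | y; Z -> y x | X X | X Start | x

Generating nonterminals: {Start, W, X, Z}.
Reachable from Start after that: {Start, X, Z}.
Removed useless symbols: {W} and every production mentioning them.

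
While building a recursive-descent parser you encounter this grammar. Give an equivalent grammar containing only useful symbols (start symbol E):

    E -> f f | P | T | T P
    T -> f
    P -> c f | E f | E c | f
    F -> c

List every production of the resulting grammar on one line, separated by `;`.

Generating nonterminals: {E, F, P, T}.
Reachable from E after that: {E, P, T}.
Removed useless symbols: {F} and every production mentioning them.

E -> f f | P | T | T P; T -> f; P -> c f | E f | E c | f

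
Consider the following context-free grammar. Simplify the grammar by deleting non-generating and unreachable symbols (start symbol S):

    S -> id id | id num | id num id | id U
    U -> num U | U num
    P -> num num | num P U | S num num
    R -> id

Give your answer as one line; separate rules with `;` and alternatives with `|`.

S -> id id | id num | id num id

Generating nonterminals: {P, R, S}.
Reachable from S after that: {S}.
Removed useless symbols: {P, R, U} and every production mentioning them.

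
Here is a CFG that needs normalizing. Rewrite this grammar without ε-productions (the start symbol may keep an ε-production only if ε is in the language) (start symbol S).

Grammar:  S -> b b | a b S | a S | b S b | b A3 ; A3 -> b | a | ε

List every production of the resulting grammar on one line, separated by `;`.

Nullable set = {A3}.
ε ∉ L(G), so no ε-production is kept.
For each production, add variants omitting each subset of nullable occurrences: S → b A3 gives b A3 | b.

S -> b b | a b S | a S | b S b | b A3 | b; A3 -> b | a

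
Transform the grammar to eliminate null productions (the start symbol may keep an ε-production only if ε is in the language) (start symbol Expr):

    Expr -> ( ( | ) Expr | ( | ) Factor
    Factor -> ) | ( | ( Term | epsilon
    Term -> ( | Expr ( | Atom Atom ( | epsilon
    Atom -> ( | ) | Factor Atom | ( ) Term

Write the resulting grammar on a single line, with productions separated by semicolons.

Nullable set = {Factor, Term}.
ε ∉ L(G), so no ε-production is kept.
For each production, add variants omitting each subset of nullable occurrences: Expr → ) Factor gives ) Factor | ). Atom → ( ) Term gives ( ) Term | ( ).

Expr -> ( ( | ) Expr | ( | ) Factor | ); Factor -> ) | ( | ( Term; Term -> ( | Expr ( | Atom Atom (; Atom -> ( | ) | Factor Atom | ( ) Term | ( )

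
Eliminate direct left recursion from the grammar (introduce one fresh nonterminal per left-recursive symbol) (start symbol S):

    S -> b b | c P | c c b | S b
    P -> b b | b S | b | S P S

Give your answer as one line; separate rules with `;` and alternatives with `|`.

S -> b b S' | c P S' | c c b S'; P -> b b | b S | b | S P S; S' -> b S' | ε

Directly left-recursive nonterminal: S.
For S: α = {b}, β = {b b, c P, c c b}. Rewrite as S → β S' and S' → α S' | ε.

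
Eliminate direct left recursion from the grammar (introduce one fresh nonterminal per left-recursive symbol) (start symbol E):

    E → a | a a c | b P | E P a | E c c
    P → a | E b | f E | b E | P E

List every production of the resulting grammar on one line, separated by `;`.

Directly left-recursive nonterminals: E, P.
For E: α = {P a, c c}, β = {a, a a c, b P}. Rewrite as E → β E' and E' → α E' | ε.
For P: α = {E}, β = {a, E b, f E, b E}. Rewrite as P → β P' and P' → α P' | ε.

E → a E' | a a c E' | b P E'; P → a P' | E b P' | f E P' | b E P'; E' → P a E' | c c E' | ε; P' → E P' | ε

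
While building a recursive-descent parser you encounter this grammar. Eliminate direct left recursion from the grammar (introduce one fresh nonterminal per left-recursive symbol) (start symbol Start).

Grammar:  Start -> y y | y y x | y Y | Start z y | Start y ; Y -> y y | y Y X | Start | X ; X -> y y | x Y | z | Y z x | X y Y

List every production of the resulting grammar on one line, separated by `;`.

Left recursion appears on Start, X.
For Start: α = {z y, y}, β = {y y, y y x, y Y}. Rewrite as Start → β Start1 and Start1 → α Start1 | ε.
For X: α = {y Y}, β = {y y, x Y, z, Y z x}. Rewrite as X → β X1 and X1 → α X1 | ε.

Start -> y y Start1 | y y x Start1 | y Y Start1; Y -> y y | y Y X | Start | X; X -> y y X1 | x Y X1 | z X1 | Y z x X1; Start1 -> z y Start1 | y Start1 | ε; X1 -> y Y X1 | ε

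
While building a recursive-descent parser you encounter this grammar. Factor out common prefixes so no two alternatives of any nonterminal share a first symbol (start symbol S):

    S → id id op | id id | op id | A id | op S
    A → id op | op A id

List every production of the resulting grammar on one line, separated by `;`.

S has alternatives sharing prefix 'id id': factor to S → id id S' with S' → op | ε.
S has alternatives sharing prefix 'op': factor to S → op S'' with S'' → id | S.

S → A id | id id S' | op S''; A → id op | op A id; S' → op | epsilon; S'' → id | S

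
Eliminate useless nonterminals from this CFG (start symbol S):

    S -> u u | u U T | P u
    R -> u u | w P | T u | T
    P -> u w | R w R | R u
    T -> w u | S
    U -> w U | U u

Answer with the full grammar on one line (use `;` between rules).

Generating nonterminals: {P, R, S, T}.
Reachable from S after that: {P, R, S, T}.
Removed useless symbols: {U} and every production mentioning them.

S -> u u | P u; R -> u u | w P | T u | T; P -> u w | R w R | R u; T -> w u | S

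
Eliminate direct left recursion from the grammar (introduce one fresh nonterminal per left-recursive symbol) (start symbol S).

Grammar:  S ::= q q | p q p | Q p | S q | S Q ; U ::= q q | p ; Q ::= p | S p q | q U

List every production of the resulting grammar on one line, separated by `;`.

S ::= q q S' | p q p S' | Q p S'; U ::= q q | p; Q ::= p | S p q | q U; S' ::= q S' | Q S' | eps

S is directly left-recursive.
For S: α = {q, Q}, β = {q q, p q p, Q p}. Rewrite as S → β S' and S' → α S' | ε.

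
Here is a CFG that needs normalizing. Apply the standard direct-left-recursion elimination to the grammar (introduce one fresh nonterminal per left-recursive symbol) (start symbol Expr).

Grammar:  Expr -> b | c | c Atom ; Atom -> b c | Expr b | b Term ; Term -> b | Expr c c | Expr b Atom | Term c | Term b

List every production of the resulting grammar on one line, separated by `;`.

Expr -> b | c | c Atom; Atom -> b c | Expr b | b Term; Term -> b Term1 | Expr c c Term1 | Expr b Atom Term1; Term1 -> c Term1 | b Term1 | eps

Left recursion appears on Term.
For Term: α = {c, b}, β = {b, Expr c c, Expr b Atom}. Rewrite as Term → β Term1 and Term1 → α Term1 | ε.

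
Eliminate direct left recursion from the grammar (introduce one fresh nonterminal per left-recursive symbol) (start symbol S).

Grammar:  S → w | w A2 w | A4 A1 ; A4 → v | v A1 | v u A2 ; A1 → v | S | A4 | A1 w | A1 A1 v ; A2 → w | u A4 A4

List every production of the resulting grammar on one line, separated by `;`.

S → w | w A2 w | A4 A1; A4 → v | v A1 | v u A2; A1 → v A1' | S A1' | A4 A1'; A2 → w | u A4 A4; A1' → w A1' | A1 v A1' | ε

Left recursion appears on A1.
For A1: α = {w, A1 v}, β = {v, S, A4}. Rewrite as A1 → β A1' and A1' → α A1' | ε.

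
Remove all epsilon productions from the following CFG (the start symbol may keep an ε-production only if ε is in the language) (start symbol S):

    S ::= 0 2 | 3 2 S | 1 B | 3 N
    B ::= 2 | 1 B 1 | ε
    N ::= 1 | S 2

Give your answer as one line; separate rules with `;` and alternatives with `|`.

Nullable nonterminals: {B}.
ε ∉ L(G), so no ε-production is kept.
Add the nullable-subset variants: S → 1 B gives 1 B | 1. B → 1 B 1 gives 1 B 1 | 1 1.

S ::= 0 2 | 3 2 S | 1 B | 1 | 3 N; B ::= 2 | 1 B 1 | 1 1; N ::= 1 | S 2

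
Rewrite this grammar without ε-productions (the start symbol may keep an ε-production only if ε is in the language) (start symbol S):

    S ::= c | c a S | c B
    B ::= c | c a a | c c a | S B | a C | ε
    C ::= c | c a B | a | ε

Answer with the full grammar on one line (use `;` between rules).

S ::= c | c a S | c B; B ::= c | c a a | c c a | S B | S | a C | a; C ::= c | c a B | c a | a

Nullable set = {B, C}.
ε ∉ L(G), so no ε-production is kept.
Expand every rule over subsets of its nullable positions: B → S B gives S B | S. B → a C gives a C | a. C → c a B gives c a B | c a.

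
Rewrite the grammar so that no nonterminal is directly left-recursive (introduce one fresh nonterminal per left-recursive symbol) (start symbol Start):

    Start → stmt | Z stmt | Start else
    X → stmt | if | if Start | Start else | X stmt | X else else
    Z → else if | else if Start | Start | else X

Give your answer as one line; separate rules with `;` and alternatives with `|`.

Start, X are directly left-recursive.
For Start: α = {else}, β = {stmt, Z stmt}. Rewrite as Start → β Start1 and Start1 → α Start1 | ε.
For X: α = {stmt, else else}, β = {stmt, if, if Start, Start else}. Rewrite as X → β X1 and X1 → α X1 | ε.

Start → stmt Start1 | Z stmt Start1; X → stmt X1 | if X1 | if Start X1 | Start else X1; Z → else if | else if Start | Start | else X; Start1 → else Start1 | ε; X1 → stmt X1 | else else X1 | ε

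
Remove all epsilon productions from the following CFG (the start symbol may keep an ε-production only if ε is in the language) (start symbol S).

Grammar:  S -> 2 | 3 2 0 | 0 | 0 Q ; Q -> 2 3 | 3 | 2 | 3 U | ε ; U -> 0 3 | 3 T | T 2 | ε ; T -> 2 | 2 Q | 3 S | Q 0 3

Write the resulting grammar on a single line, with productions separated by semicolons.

The nullable symbols are {Q, U}.
ε ∉ L(G), so no ε-production is kept.
Add the nullable-subset variants: T → Q 0 3 gives Q 0 3 | 0 3.

S -> 2 | 3 2 0 | 0 | 0 Q; Q -> 2 3 | 3 | 2 | 3 U; U -> 0 3 | 3 T | T 2; T -> 2 | 2 Q | 3 S | Q 0 3 | 0 3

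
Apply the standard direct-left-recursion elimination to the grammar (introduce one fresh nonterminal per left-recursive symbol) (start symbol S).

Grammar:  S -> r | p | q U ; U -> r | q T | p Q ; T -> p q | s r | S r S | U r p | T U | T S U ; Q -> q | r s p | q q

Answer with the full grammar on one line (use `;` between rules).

Directly left-recursive nonterminal: T.
For T: α = {U, S U}, β = {p q, s r, S r S, U r p}. Rewrite as T → β T' and T' → α T' | ε.

S -> r | p | q U; U -> r | q T | p Q; T -> p q T' | s r T' | S r S T' | U r p T'; Q -> q | r s p | q q; T' -> U T' | S U T' | ε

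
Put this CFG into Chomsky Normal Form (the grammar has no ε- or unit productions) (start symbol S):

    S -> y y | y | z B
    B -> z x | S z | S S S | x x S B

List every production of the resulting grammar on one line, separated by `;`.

Introduce a nonterminal for each terminal appearing in a rule of length ≥ 2: X1 → y, X2 → z, X3 → x.
Binarize each right-hand side of length ≥ 3 by chaining fresh nonterminals (Y1, Y2, …): affected rules were B → S S S; B → X3 X3 S B.

S -> X1 X1 | y | X2 B; B -> X2 X3 | S X2 | S Y1 | X3 Y2; X1 -> y; X2 -> z; X3 -> x; Y1 -> S S; Y2 -> X3 Y3; Y3 -> S B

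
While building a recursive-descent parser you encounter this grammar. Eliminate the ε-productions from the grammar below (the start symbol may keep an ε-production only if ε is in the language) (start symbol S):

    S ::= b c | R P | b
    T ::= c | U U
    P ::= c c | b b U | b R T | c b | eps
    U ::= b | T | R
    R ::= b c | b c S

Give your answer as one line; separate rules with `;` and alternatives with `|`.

The nullable symbols are {P}.
ε ∉ L(G), so no ε-production is kept.
For each production, add variants omitting each subset of nullable occurrences: S → R P gives R P | R.

S ::= b c | R P | R | b; T ::= c | U U; P ::= c c | b b U | b R T | c b; U ::= b | T | R; R ::= b c | b c S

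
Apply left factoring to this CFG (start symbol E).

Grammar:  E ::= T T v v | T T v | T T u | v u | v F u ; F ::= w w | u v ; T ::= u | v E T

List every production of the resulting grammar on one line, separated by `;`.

E ::= T T E' | v E''; F ::= w w | u v; T ::= u | v E T; E' ::= u | v E'''; E'' ::= u | F u; E''' ::= v | epsilon

E has alternatives sharing prefix 'T T': factor to E → T T E' with E' → v v | v | u.
E has alternatives sharing prefix 'v': factor to E → v E'' with E'' → u | F u.
E' has alternatives sharing prefix 'v': factor to E' → v E''' with E''' → v | ε.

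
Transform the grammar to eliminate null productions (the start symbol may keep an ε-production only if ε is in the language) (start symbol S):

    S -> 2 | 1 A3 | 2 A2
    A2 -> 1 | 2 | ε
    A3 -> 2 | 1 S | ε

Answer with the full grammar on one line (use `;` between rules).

The nullable symbols are {A2, A3}.
ε ∉ L(G), so no ε-production is kept.
Add the nullable-subset variants: S → 1 A3 gives 1 A3 | 1.

S -> 2 | 1 A3 | 1 | 2 A2; A2 -> 1 | 2; A3 -> 2 | 1 S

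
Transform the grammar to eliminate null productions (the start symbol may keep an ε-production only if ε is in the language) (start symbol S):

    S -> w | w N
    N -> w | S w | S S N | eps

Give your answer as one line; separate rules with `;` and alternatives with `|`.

The nullable symbols are {N}.
ε ∉ L(G), so no ε-production is kept.
Expand every rule over subsets of its nullable positions: N → S S N gives S S N | S S.

S -> w | w N; N -> w | S w | S S N | S S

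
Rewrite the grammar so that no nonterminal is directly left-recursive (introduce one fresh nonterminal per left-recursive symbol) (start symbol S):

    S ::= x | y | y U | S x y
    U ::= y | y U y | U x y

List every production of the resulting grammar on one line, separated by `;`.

S ::= x S' | y S' | y U S'; U ::= y U' | y U y U'; S' ::= x y S' | eps; U' ::= x y U' | eps

Left recursion appears on S, U.
For S: α = {x y}, β = {x, y, y U}. Rewrite as S → β S' and S' → α S' | ε.
For U: α = {x y}, β = {y, y U y}. Rewrite as U → β U' and U' → α U' | ε.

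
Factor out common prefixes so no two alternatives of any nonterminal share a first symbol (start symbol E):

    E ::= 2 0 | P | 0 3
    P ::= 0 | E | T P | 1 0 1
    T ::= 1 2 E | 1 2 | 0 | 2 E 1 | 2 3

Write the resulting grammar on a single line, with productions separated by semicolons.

E ::= 2 0 | P | 0 3; P ::= 0 | E | T P | 1 0 1; T ::= 0 | 1 2 T' | 2 T''; T' ::= E | eps; T'' ::= E 1 | 3

T has alternatives sharing prefix '1 2': factor to T → 1 2 T' with T' → E | ε.
T has alternatives sharing prefix '2': factor to T → 2 T'' with T'' → E 1 | 3.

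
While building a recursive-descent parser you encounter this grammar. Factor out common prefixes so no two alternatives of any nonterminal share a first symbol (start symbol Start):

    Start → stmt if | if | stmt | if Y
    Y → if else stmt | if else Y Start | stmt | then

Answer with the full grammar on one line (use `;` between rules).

Start → stmt Start1 | if Start2; Y → stmt | then | if else Y1; Start1 → if | eps; Start2 → eps | Y; Y1 → stmt | Y Start

Start has alternatives sharing prefix 'stmt': factor to Start → stmt Start1 with Start1 → if | ε.
Start has alternatives sharing prefix 'if': factor to Start → if Start2 with Start2 → ε | Y.
Y has alternatives sharing prefix 'if else': factor to Y → if else Y1 with Y1 → stmt | Y Start.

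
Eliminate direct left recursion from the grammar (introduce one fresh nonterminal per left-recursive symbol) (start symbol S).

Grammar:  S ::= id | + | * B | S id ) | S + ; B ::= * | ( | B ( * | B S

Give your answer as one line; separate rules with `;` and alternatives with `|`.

Left recursion appears on S, B.
For S: α = {id ), +}, β = {id, +, * B}. Rewrite as S → β S' and S' → α S' | ε.
For B: α = {( *, S}, β = {*, (}. Rewrite as B → β B' and B' → α B' | ε.

S ::= id S' | + S' | * B S'; B ::= * B' | ( B'; S' ::= id ) S' | + S' | ε; B' ::= ( * B' | S B' | ε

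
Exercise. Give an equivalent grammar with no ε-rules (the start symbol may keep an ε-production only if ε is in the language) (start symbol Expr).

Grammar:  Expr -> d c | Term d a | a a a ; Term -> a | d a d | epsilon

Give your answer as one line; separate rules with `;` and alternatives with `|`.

Expr -> d c | Term d a | d a | a a a; Term -> a | d a d

Nullable nonterminals: {Term}.
ε ∉ L(G), so no ε-production is kept.
Add the nullable-subset variants: Expr → Term d a gives Term d a | d a.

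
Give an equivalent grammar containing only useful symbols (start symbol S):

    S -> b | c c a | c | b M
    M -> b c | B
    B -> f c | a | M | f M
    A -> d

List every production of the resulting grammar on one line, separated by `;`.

Generating nonterminals: {A, B, M, S}.
Reachable from S after that: {B, M, S}.
Removed useless symbols: {A} and every production mentioning them.

S -> b | c c a | c | b M; M -> b c | B; B -> f c | a | M | f M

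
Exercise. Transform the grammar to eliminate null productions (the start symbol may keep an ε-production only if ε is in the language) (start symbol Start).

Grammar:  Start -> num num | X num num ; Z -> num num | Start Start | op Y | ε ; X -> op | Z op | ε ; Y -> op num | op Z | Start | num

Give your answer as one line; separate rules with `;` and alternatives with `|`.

Nullable set = {X, Z}.
ε ∉ L(G), so no ε-production is kept.
Add the nullable-subset variants: Y → op Z gives op Z | op.

Start -> num num | X num num; Z -> num num | Start Start | op Y; X -> op | Z op; Y -> op num | op Z | op | Start | num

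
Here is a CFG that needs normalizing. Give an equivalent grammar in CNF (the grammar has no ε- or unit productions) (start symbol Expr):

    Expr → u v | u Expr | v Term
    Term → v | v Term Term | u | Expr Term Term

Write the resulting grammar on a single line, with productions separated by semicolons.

Introduce a nonterminal for each terminal appearing in a rule of length ≥ 2: X1 → u, X2 → v.
Binarize each right-hand side of length ≥ 3 by chaining fresh nonterminals (Y1, Y2, …): affected rules were Term → X2 Term Term; Term → Expr Term Term.

Expr → X1 X2 | X1 Expr | X2 Term; Term → v | X2 Y1 | u | Expr Y2; X1 → u; X2 → v; Y1 → Term Term; Y2 → Term Term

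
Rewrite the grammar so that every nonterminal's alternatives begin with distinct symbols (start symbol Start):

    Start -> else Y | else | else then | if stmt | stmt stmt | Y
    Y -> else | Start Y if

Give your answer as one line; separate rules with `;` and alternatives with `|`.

Start -> if stmt | stmt stmt | Y | else Start1; Y -> else | Start Y if; Start1 -> Y | ε | then

Start has alternatives sharing prefix 'else': factor to Start → else Start1 with Start1 → Y | ε | then.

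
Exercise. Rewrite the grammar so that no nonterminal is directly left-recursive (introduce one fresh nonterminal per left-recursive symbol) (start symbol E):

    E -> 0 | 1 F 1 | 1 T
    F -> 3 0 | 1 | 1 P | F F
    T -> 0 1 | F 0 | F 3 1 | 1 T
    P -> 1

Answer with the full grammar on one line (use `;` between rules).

Left recursion appears on F.
For F: α = {F}, β = {3 0, 1, 1 P}. Rewrite as F → β F' and F' → α F' | ε.

E -> 0 | 1 F 1 | 1 T; F -> 3 0 F' | 1 F' | 1 P F'; T -> 0 1 | F 0 | F 3 1 | 1 T; P -> 1; F' -> F F' | epsilon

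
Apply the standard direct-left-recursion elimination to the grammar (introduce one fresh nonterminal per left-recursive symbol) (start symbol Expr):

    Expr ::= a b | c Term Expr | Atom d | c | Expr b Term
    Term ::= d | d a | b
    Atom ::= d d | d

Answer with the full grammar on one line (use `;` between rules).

Expr ::= a b Expr1 | c Term Expr Expr1 | Atom d Expr1 | c Expr1; Term ::= d | d a | b; Atom ::= d d | d; Expr1 ::= b Term Expr1 | ε

Expr is directly left-recursive.
For Expr: α = {b Term}, β = {a b, c Term Expr, Atom d, c}. Rewrite as Expr → β Expr1 and Expr1 → α Expr1 | ε.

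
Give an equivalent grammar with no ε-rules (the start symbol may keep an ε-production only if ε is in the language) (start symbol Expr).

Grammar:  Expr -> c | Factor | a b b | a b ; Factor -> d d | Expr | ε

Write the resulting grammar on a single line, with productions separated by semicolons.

Expr -> c | Factor | a b b | a b | ε; Factor -> d d | Expr

Nullable nonterminals: {Expr, Factor}.
ε ∈ L(G) since Expr is nullable, so keep Expr → ε.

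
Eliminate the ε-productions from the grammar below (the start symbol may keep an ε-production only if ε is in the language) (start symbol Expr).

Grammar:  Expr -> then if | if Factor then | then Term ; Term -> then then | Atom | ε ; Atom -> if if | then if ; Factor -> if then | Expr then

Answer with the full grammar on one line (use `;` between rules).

Expr -> then if | if Factor then | then Term | then; Term -> then then | Atom; Atom -> if if | then if; Factor -> if then | Expr then

The nullable symbols are {Term}.
ε ∉ L(G), so no ε-production is kept.
Add the nullable-subset variants: Expr → then Term gives then Term | then.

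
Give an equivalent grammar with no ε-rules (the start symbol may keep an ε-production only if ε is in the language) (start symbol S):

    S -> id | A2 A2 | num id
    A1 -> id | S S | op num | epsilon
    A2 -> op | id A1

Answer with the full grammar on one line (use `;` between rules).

S -> id | A2 A2 | num id; A1 -> id | S S | op num; A2 -> op | id A1 | id

Nullable nonterminals: {A1}.
ε ∉ L(G), so no ε-production is kept.
For each production, add variants omitting each subset of nullable occurrences: A2 → id A1 gives id A1 | id.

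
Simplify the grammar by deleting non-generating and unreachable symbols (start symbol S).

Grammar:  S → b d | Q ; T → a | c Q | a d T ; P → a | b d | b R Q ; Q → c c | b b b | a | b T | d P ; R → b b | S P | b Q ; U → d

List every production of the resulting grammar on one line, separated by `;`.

Generating nonterminals: {P, Q, R, S, T, U}.
Reachable from S after that: {P, Q, R, S, T}.
Removed useless symbols: {U} and every production mentioning them.

S → b d | Q; T → a | c Q | a d T; P → a | b d | b R Q; Q → c c | b b b | a | b T | d P; R → b b | S P | b Q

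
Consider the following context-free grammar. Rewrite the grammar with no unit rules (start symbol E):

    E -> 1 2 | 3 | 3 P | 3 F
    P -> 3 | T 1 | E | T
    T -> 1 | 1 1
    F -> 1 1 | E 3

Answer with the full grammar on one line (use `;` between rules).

Unit pairs: P ⇒* {E, T}.
For each unit pair (A, B), copy every non-unit production of B to A, then drop all unit productions.

E -> 1 2 | 3 | 3 P | 3 F; P -> 1 2 | 3 | 3 P | 3 F | T 1 | 1 | 1 1; T -> 1 | 1 1; F -> 1 1 | E 3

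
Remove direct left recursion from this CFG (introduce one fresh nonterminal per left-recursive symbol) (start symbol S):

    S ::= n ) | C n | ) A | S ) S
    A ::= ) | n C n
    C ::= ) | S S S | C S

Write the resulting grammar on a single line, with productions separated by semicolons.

S ::= n ) S' | C n S' | ) A S'; A ::= ) | n C n; C ::= ) C' | S S S C'; S' ::= ) S S' | ε; C' ::= S C' | ε

Directly left-recursive nonterminals: S, C.
For S: α = {) S}, β = {n ), C n, ) A}. Rewrite as S → β S' and S' → α S' | ε.
For C: α = {S}, β = {), S S S}. Rewrite as C → β C' and C' → α C' | ε.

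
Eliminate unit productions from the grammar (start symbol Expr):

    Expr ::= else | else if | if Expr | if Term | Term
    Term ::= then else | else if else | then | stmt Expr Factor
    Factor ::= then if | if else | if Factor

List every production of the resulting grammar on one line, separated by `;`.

Unit pairs: Expr ⇒* {Term}.
For each unit pair (A, B), copy every non-unit production of B to A, then drop all unit productions.

Expr ::= then else | else if else | then | stmt Expr Factor | else | else if | if Expr | if Term; Term ::= then else | else if else | then | stmt Expr Factor; Factor ::= then if | if else | if Factor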